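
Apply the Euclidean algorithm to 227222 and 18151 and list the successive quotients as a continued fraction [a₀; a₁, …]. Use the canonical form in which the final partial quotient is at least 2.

[12; 1, 1, 13, 15, 4, 1, 8]

227222 = 12·18151 + 9410, so a_0 = 12
18151 = 1·9410 + 8741, so a_1 = 1
9410 = 1·8741 + 669, so a_2 = 1
8741 = 13·669 + 44, so a_3 = 13
669 = 15·44 + 9, so a_4 = 15
44 = 4·9 + 8, so a_5 = 4
9 = 1·8 + 1, so a_6 = 1
8 = 8·1 + 0, so a_7 = 8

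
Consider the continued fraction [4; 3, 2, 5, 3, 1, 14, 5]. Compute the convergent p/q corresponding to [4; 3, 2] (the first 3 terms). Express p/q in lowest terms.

Start with 2.
3 + 1/(2/1) = 3 + 1/2 = 7/2
4 + 1/(7/2) = 4 + 2/7 = 30/7

30/7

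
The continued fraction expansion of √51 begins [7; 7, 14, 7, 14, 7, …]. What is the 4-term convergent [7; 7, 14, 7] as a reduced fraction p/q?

a_0 = 7: 7/1
a_1 = 7: 50/7
a_2 = 14: 707/99
a_3 = 7: 4999/700

4999/700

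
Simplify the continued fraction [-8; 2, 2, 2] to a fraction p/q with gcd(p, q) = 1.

a_0 = -8: -8/1
a_1 = 2: -15/2
a_2 = 2: -38/5
a_3 = 2: -91/12

-91/12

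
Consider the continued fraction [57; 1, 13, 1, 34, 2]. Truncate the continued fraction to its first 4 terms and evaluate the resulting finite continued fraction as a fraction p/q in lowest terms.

Starting at the tail and folding back:
Start with 1.
13 + 1/(1/1) = 13 + 1/1 = 14/1
1 + 1/(14/1) = 1 + 1/14 = 15/14
57 + 1/(15/14) = 57 + 14/15 = 869/15

869/15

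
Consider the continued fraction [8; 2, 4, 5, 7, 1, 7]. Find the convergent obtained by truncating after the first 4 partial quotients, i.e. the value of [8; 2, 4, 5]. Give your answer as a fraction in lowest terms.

a_0 = 8: 8/1
a_1 = 2: 17/2
a_2 = 4: 76/9
a_3 = 5: 397/47

397/47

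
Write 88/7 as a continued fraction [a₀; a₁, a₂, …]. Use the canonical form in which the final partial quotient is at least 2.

[12; 1, 1, 3]

⌊88/7⌋ = 12, remainder 4
⌊7/4⌋ = 1, remainder 3
⌊4/3⌋ = 1, remainder 1
⌊3/1⌋ = 3, remainder 0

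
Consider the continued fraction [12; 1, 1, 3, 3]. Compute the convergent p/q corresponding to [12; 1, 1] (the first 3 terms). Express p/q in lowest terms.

Work from the innermost term outward:
Start with 1.
1 + 1/(1/1) = 1 + 1/1 = 2/1
12 + 1/(2/1) = 12 + 1/2 = 25/2

25/2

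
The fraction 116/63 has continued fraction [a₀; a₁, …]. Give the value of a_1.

1

⌊116/63⌋ = 1, remainder 53
⌊63/53⌋ = 1, remainder 10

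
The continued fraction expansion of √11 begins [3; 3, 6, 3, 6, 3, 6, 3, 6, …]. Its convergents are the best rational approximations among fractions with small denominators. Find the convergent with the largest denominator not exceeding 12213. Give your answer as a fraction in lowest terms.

List convergents until the denominator exceeds the bound:
a_0 = 3: 3/1  (≤ bound)
a_1 = 3: 10/3  (≤ bound)
a_2 = 6: 63/19  (≤ bound)
a_3 = 3: 199/60  (≤ bound)
a_4 = 6: 1257/379  (≤ bound)
a_5 = 3: 3970/1197  (≤ bound)
a_6 = 6: 25077/7561  (≤ bound)
a_7 = 3: 79201/23880  (> 12213, stop)

25077/7561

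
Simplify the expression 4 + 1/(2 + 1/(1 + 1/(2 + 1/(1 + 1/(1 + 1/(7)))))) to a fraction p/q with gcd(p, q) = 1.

629/144

Collapse the nested fraction from the inside out:
Start with 7.
1 + 1/(7/1) = 1 + 1/7 = 8/7
1 + 1/(8/7) = 1 + 7/8 = 15/8
2 + 1/(15/8) = 2 + 8/15 = 38/15
1 + 1/(38/15) = 1 + 15/38 = 53/38
2 + 1/(53/38) = 2 + 38/53 = 144/53
4 + 1/(144/53) = 4 + 53/144 = 629/144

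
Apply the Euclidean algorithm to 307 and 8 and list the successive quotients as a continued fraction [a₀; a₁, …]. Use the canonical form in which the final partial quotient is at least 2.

[38; 2, 1, 2]

307 ÷ 8 → quotient 38, remainder 3
8 ÷ 3 → quotient 2, remainder 2
3 ÷ 2 → quotient 1, remainder 1
2 ÷ 1 → quotient 2, remainder 0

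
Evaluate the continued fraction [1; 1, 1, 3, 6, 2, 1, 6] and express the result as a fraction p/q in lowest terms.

1457/929

a_0 = 1: 1/1
a_1 = 1: 2/1
a_2 = 1: 3/2
a_3 = 3: 11/7
a_4 = 6: 69/44
a_5 = 2: 149/95
a_6 = 1: 218/139
a_7 = 6: 1457/929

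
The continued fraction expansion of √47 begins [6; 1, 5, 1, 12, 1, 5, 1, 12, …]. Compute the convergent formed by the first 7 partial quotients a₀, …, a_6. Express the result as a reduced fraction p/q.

Compute successive convergents:
a_0 = 6: 6/1
a_1 = 1: 7/1
a_2 = 5: 41/6
a_3 = 1: 48/7
a_4 = 12: 617/90
a_5 = 1: 665/97
a_6 = 5: 3942/575

3942/575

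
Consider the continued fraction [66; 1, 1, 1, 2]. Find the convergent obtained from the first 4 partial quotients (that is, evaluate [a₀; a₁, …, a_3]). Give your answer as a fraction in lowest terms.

200/3

Start with 1.
1 + 1/(1/1) = 1 + 1/1 = 2/1
1 + 1/(2/1) = 1 + 1/2 = 3/2
66 + 1/(3/2) = 66 + 2/3 = 200/3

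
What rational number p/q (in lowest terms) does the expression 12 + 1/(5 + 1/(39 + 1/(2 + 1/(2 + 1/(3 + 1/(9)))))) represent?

381743/31293

Build up convergents one term at a time:
a_0 = 12: 12/1
a_1 = 5: 61/5
a_2 = 39: 2391/196
a_3 = 2: 4843/397
a_4 = 2: 12077/990
a_5 = 3: 41074/3367
a_6 = 9: 381743/31293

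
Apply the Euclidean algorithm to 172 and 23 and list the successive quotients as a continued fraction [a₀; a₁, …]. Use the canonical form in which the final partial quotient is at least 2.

172 ÷ 23 → quotient 7, remainder 11
23 ÷ 11 → quotient 2, remainder 1
11 ÷ 1 → quotient 11, remainder 0

[7; 2, 11]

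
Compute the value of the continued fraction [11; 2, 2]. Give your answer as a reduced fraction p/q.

57/5

Work from the innermost term outward:
Start with 2.
2 + 1/(2/1) = 2 + 1/2 = 5/2
11 + 1/(5/2) = 11 + 2/5 = 57/5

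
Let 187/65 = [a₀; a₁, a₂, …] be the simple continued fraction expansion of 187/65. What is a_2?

7

⌊187/65⌋ = 2, remainder 57
⌊65/57⌋ = 1, remainder 8
⌊57/8⌋ = 7, remainder 1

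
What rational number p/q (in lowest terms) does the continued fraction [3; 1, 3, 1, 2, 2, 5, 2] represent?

1481/391

a_0 = 3: 3/1
a_1 = 1: 4/1
a_2 = 3: 15/4
a_3 = 1: 19/5
a_4 = 2: 53/14
a_5 = 2: 125/33
a_6 = 5: 678/179
a_7 = 2: 1481/391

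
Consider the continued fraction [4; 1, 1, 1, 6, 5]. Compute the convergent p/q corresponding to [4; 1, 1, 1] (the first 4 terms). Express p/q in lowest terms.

14/3

a_0 = 4: 4/1
a_1 = 1: 5/1
a_2 = 1: 9/2
a_3 = 1: 14/3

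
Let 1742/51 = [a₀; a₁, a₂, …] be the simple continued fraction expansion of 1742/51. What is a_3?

1

1742 = 34·51 + 8, so a_0 = 34
51 = 6·8 + 3, so a_1 = 6
8 = 2·3 + 2, so a_2 = 2
3 = 1·2 + 1, so a_3 = 1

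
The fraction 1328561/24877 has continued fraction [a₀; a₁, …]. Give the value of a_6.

5

1328561 ÷ 24877 → quotient 53, remainder 10080
24877 ÷ 10080 → quotient 2, remainder 4717
10080 ÷ 4717 → quotient 2, remainder 646
4717 ÷ 646 → quotient 7, remainder 195
646 ÷ 195 → quotient 3, remainder 61
195 ÷ 61 → quotient 3, remainder 12
61 ÷ 12 → quotient 5, remainder 1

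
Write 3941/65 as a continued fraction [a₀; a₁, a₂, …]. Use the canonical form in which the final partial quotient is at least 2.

⌊3941/65⌋ = 60, remainder 41
⌊65/41⌋ = 1, remainder 24
⌊41/24⌋ = 1, remainder 17
⌊24/17⌋ = 1, remainder 7
⌊17/7⌋ = 2, remainder 3
⌊7/3⌋ = 2, remainder 1
⌊3/1⌋ = 3, remainder 0

[60; 1, 1, 1, 2, 2, 3]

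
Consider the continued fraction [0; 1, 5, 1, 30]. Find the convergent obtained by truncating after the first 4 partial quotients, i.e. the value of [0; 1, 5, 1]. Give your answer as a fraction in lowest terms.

6/7

a_0 = 0: 0/1
a_1 = 1: 1/1
a_2 = 5: 5/6
a_3 = 1: 6/7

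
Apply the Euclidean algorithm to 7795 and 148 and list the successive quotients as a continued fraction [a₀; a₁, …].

[52; 1, 2, 49]

7795 ÷ 148 → quotient 52, remainder 99
148 ÷ 99 → quotient 1, remainder 49
99 ÷ 49 → quotient 2, remainder 1
49 ÷ 1 → quotient 49, remainder 0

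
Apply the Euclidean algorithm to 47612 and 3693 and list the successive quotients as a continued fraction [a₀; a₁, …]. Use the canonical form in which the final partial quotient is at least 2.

⌊47612/3693⌋ = 12, remainder 3296
⌊3693/3296⌋ = 1, remainder 397
⌊3296/397⌋ = 8, remainder 120
⌊397/120⌋ = 3, remainder 37
⌊120/37⌋ = 3, remainder 9
⌊37/9⌋ = 4, remainder 1
⌊9/1⌋ = 9, remainder 0

[12; 1, 8, 3, 3, 4, 9]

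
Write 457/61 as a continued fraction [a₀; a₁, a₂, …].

Run the Euclidean algorithm, recording each quotient:
⌊457/61⌋ = 7, remainder 30
⌊61/30⌋ = 2, remainder 1
⌊30/1⌋ = 30, remainder 0

[7; 2, 30]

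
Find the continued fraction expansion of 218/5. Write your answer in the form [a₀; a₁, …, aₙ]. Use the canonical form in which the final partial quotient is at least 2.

Run the Euclidean algorithm, recording each quotient:
218 ÷ 5 → quotient 43, remainder 3
5 ÷ 3 → quotient 1, remainder 2
3 ÷ 2 → quotient 1, remainder 1
2 ÷ 1 → quotient 2, remainder 0

[43; 1, 1, 2]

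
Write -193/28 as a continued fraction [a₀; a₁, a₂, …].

-193 ÷ 28 → quotient -7, remainder 3
28 ÷ 3 → quotient 9, remainder 1
3 ÷ 1 → quotient 3, remainder 0

[-7; 9, 3]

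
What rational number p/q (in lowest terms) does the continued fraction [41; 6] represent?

247/6

a_0 = 41: 41/1
a_1 = 6: 247/6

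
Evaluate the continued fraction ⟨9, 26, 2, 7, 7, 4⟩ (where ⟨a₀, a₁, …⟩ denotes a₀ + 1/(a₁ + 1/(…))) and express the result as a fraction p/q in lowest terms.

Starting at the tail and folding back:
Start with 4.
7 + 1/(4/1) = 7 + 1/4 = 29/4
7 + 1/(29/4) = 7 + 4/29 = 207/29
2 + 1/(207/29) = 2 + 29/207 = 443/207
26 + 1/(443/207) = 26 + 207/443 = 11725/443
9 + 1/(11725/443) = 9 + 443/11725 = 105968/11725

105968/11725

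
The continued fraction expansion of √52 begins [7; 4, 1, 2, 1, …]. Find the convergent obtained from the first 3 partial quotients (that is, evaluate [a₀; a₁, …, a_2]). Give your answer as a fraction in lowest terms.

36/5

Collapse the nested fraction from the inside out:
Start with 1.
4 + 1/(1/1) = 4 + 1/1 = 5/1
7 + 1/(5/1) = 7 + 1/5 = 36/5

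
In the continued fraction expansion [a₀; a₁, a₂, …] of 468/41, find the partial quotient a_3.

2

Apply division with remainder until the remainder is 0:
468 = 11·41 + 17, so a_0 = 11
41 = 2·17 + 7, so a_1 = 2
17 = 2·7 + 3, so a_2 = 2
7 = 2·3 + 1, so a_3 = 2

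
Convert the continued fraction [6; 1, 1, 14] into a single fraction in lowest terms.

Work from the innermost term outward:
Start with 14.
1 + 1/(14/1) = 1 + 1/14 = 15/14
1 + 1/(15/14) = 1 + 14/15 = 29/15
6 + 1/(29/15) = 6 + 15/29 = 189/29

189/29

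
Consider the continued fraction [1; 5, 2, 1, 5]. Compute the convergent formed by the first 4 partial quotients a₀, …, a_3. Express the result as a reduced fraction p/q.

19/16

a_0 = 1: 1/1
a_1 = 5: 6/5
a_2 = 2: 13/11
a_3 = 1: 19/16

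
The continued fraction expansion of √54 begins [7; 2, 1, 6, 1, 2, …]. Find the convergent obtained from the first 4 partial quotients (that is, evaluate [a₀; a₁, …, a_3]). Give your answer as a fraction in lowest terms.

Start with 6.
1 + 1/(6/1) = 1 + 1/6 = 7/6
2 + 1/(7/6) = 2 + 6/7 = 20/7
7 + 1/(20/7) = 7 + 7/20 = 147/20

147/20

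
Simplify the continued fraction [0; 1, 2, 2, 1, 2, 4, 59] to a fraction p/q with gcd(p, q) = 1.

4916/6989

Compute successive convergents:
a_0 = 0: 0/1
a_1 = 1: 1/1
a_2 = 2: 2/3
a_3 = 2: 5/7
a_4 = 1: 7/10
a_5 = 2: 19/27
a_6 = 4: 83/118
a_7 = 59: 4916/6989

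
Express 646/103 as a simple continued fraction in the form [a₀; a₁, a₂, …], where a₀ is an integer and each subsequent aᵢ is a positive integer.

646 ÷ 103 → quotient 6, remainder 28
103 ÷ 28 → quotient 3, remainder 19
28 ÷ 19 → quotient 1, remainder 9
19 ÷ 9 → quotient 2, remainder 1
9 ÷ 1 → quotient 9, remainder 0

[6; 3, 1, 2, 9]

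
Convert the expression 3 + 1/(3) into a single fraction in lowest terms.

10/3

Start with 3.
3 + 1/(3/1) = 3 + 1/3 = 10/3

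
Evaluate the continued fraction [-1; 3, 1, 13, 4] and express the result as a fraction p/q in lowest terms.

Start with 4.
13 + 1/(4/1) = 13 + 1/4 = 53/4
1 + 1/(53/4) = 1 + 4/53 = 57/53
3 + 1/(57/53) = 3 + 53/57 = 224/57
-1 + 1/(224/57) = -1 + 57/224 = -167/224

-167/224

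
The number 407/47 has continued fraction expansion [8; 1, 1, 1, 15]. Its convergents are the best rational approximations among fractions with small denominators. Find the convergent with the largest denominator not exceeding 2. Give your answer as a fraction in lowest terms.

a_0 = 8: 8/1  (≤ bound)
a_1 = 1: 9/1  (≤ bound)
a_2 = 1: 17/2  (≤ bound)
a_3 = 1: 26/3  (> 2, stop)

17/2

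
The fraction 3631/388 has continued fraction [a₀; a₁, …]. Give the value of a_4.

1

3631 = 9·388 + 139, so a_0 = 9
388 = 2·139 + 110, so a_1 = 2
139 = 1·110 + 29, so a_2 = 1
110 = 3·29 + 23, so a_3 = 3
29 = 1·23 + 6, so a_4 = 1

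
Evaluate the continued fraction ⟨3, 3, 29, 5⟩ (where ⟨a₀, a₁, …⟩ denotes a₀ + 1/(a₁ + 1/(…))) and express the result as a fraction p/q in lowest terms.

1475/443

a_0 = 3: 3/1
a_1 = 3: 10/3
a_2 = 29: 293/88
a_3 = 5: 1475/443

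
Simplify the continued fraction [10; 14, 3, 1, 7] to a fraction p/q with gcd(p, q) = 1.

a_0 = 10: 10/1
a_1 = 14: 141/14
a_2 = 3: 433/43
a_3 = 1: 574/57
a_4 = 7: 4451/442

4451/442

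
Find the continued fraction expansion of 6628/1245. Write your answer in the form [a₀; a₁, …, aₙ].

[5; 3, 11, 5, 7]

⌊6628/1245⌋ = 5, remainder 403
⌊1245/403⌋ = 3, remainder 36
⌊403/36⌋ = 11, remainder 7
⌊36/7⌋ = 5, remainder 1
⌊7/1⌋ = 7, remainder 0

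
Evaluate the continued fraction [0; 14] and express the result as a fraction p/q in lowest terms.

1/14

Use the convergent recurrence hₖ = aₖ·hₖ₋₁ + hₖ₋₂ (and likewise for the denominators kₖ):
a_0 = 0: 0/1
a_1 = 14: 1/14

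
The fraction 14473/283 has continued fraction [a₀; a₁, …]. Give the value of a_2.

Apply division with remainder until the remainder is 0:
14473 ÷ 283 → quotient 51, remainder 40
283 ÷ 40 → quotient 7, remainder 3
40 ÷ 3 → quotient 13, remainder 1

13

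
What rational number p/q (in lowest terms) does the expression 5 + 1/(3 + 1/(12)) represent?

197/37

Starting at the tail and folding back:
Start with 12.
3 + 1/(12/1) = 3 + 1/12 = 37/12
5 + 1/(37/12) = 5 + 12/37 = 197/37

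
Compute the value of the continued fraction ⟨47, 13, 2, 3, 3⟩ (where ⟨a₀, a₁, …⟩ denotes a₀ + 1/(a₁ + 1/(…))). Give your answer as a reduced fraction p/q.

14546/309

Start with 3.
3 + 1/(3/1) = 3 + 1/3 = 10/3
2 + 1/(10/3) = 2 + 3/10 = 23/10
13 + 1/(23/10) = 13 + 10/23 = 309/23
47 + 1/(309/23) = 47 + 23/309 = 14546/309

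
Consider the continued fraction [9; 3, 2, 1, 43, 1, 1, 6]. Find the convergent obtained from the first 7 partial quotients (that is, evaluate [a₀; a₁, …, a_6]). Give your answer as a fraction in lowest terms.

Compute successive convergents:
a_0 = 9: 9/1
a_1 = 3: 28/3
a_2 = 2: 65/7
a_3 = 1: 93/10
a_4 = 43: 4064/437
a_5 = 1: 4157/447
a_6 = 1: 8221/884

8221/884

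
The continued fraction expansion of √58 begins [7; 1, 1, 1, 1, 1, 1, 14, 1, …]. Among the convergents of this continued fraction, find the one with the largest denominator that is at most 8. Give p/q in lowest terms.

61/8

a_0 = 7: 7/1  (≤ bound)
a_1 = 1: 8/1  (≤ bound)
a_2 = 1: 15/2  (≤ bound)
a_3 = 1: 23/3  (≤ bound)
a_4 = 1: 38/5  (≤ bound)
a_5 = 1: 61/8  (≤ bound)
a_6 = 1: 99/13  (> 8, stop)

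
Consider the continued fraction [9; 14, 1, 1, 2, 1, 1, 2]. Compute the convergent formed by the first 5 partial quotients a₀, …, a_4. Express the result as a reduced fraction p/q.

662/73

Start with 2.
1 + 1/(2/1) = 1 + 1/2 = 3/2
1 + 1/(3/2) = 1 + 2/3 = 5/3
14 + 1/(5/3) = 14 + 3/5 = 73/5
9 + 1/(73/5) = 9 + 5/73 = 662/73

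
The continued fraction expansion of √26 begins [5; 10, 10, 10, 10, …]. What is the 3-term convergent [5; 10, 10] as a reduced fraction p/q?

Start with 10.
10 + 1/(10/1) = 10 + 1/10 = 101/10
5 + 1/(101/10) = 5 + 10/101 = 515/101

515/101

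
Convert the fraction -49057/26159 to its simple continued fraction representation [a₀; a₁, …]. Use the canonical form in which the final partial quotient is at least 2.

Repeatedly divide and take the remainder:
-49057 ÷ 26159 → quotient -2, remainder 3261
26159 ÷ 3261 → quotient 8, remainder 71
3261 ÷ 71 → quotient 45, remainder 66
71 ÷ 66 → quotient 1, remainder 5
66 ÷ 5 → quotient 13, remainder 1
5 ÷ 1 → quotient 5, remainder 0

[-2; 8, 45, 1, 13, 5]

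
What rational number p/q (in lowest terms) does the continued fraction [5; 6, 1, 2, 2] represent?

242/47

a_0 = 5: 5/1
a_1 = 6: 31/6
a_2 = 1: 36/7
a_3 = 2: 103/20
a_4 = 2: 242/47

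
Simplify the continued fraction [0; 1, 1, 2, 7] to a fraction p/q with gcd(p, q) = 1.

Compute successive convergents:
a_0 = 0: 0/1
a_1 = 1: 1/1
a_2 = 1: 1/2
a_3 = 2: 3/5
a_4 = 7: 22/37

22/37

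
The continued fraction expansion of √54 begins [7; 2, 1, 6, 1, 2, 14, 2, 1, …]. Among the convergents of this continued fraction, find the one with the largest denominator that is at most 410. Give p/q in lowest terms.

a_0 = 7: 7/1  (≤ bound)
a_1 = 2: 15/2  (≤ bound)
a_2 = 1: 22/3  (≤ bound)
a_3 = 6: 147/20  (≤ bound)
a_4 = 1: 169/23  (≤ bound)
a_5 = 2: 485/66  (≤ bound)
a_6 = 14: 6959/947  (> 410, stop)

485/66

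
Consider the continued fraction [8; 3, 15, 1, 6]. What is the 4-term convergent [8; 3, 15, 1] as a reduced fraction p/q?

Collapse the nested fraction from the inside out:
Start with 1.
15 + 1/(1/1) = 15 + 1/1 = 16/1
3 + 1/(16/1) = 3 + 1/16 = 49/16
8 + 1/(49/16) = 8 + 16/49 = 408/49

408/49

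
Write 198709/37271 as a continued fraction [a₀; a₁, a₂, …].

[5; 3, 59, 9, 11, 2]

Apply division with remainder until the remainder is 0:
⌊198709/37271⌋ = 5, remainder 12354
⌊37271/12354⌋ = 3, remainder 209
⌊12354/209⌋ = 59, remainder 23
⌊209/23⌋ = 9, remainder 2
⌊23/2⌋ = 11, remainder 1
⌊2/1⌋ = 2, remainder 0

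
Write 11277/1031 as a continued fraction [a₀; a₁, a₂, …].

Run the Euclidean algorithm, recording each quotient:
11277 ÷ 1031 → quotient 10, remainder 967
1031 ÷ 967 → quotient 1, remainder 64
967 ÷ 64 → quotient 15, remainder 7
64 ÷ 7 → quotient 9, remainder 1
7 ÷ 1 → quotient 7, remainder 0

[10; 1, 15, 9, 7]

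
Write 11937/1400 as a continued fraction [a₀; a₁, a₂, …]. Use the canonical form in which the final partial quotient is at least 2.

11937 ÷ 1400 → quotient 8, remainder 737
1400 ÷ 737 → quotient 1, remainder 663
737 ÷ 663 → quotient 1, remainder 74
663 ÷ 74 → quotient 8, remainder 71
74 ÷ 71 → quotient 1, remainder 3
71 ÷ 3 → quotient 23, remainder 2
3 ÷ 2 → quotient 1, remainder 1
2 ÷ 1 → quotient 2, remainder 0

[8; 1, 1, 8, 1, 23, 1, 2]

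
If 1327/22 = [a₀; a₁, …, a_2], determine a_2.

⌊1327/22⌋ = 60, remainder 7
⌊22/7⌋ = 3, remainder 1
⌊7/1⌋ = 7, remainder 0

7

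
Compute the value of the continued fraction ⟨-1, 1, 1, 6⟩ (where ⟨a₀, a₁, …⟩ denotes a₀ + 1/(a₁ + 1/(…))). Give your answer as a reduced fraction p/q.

Use the convergent recurrence hₖ = aₖ·hₖ₋₁ + hₖ₋₂ (and likewise for the denominators kₖ):
a_0 = -1: -1/1
a_1 = 1: 0/1
a_2 = 1: -1/2
a_3 = 6: -6/13

-6/13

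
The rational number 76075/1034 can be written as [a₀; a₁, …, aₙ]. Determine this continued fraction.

Run the Euclidean algorithm, recording each quotient:
76075 ÷ 1034 → quotient 73, remainder 593
1034 ÷ 593 → quotient 1, remainder 441
593 ÷ 441 → quotient 1, remainder 152
441 ÷ 152 → quotient 2, remainder 137
152 ÷ 137 → quotient 1, remainder 15
137 ÷ 15 → quotient 9, remainder 2
15 ÷ 2 → quotient 7, remainder 1
2 ÷ 1 → quotient 2, remainder 0

[73; 1, 1, 2, 1, 9, 7, 2]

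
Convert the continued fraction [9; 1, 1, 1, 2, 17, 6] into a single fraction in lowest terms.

Compute successive convergents:
a_0 = 9: 9/1
a_1 = 1: 10/1
a_2 = 1: 19/2
a_3 = 1: 29/3
a_4 = 2: 77/8
a_5 = 17: 1338/139
a_6 = 6: 8105/842

8105/842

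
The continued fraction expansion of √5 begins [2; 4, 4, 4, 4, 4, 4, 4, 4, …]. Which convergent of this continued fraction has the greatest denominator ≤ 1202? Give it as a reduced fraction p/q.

682/305

List convergents until the denominator exceeds the bound:
a_0 = 2: 2/1  (≤ bound)
a_1 = 4: 9/4  (≤ bound)
a_2 = 4: 38/17  (≤ bound)
a_3 = 4: 161/72  (≤ bound)
a_4 = 4: 682/305  (≤ bound)
a_5 = 4: 2889/1292  (> 1202, stop)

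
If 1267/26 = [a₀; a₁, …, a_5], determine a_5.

2

1267 = 48·26 + 19, so a_0 = 48
26 = 1·19 + 7, so a_1 = 1
19 = 2·7 + 5, so a_2 = 2
7 = 1·5 + 2, so a_3 = 1
5 = 2·2 + 1, so a_4 = 2
2 = 2·1 + 0, so a_5 = 2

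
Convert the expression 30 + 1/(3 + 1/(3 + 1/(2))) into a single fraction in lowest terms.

Use the convergent recurrence hₖ = aₖ·hₖ₋₁ + hₖ₋₂ (and likewise for the denominators kₖ):
a_0 = 30: 30/1
a_1 = 3: 91/3
a_2 = 3: 303/10
a_3 = 2: 697/23

697/23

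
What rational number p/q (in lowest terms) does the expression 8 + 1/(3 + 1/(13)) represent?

Use the convergent recurrence hₖ = aₖ·hₖ₋₁ + hₖ₋₂ (and likewise for the denominators kₖ):
a_0 = 8: 8/1
a_1 = 3: 25/3
a_2 = 13: 333/40

333/40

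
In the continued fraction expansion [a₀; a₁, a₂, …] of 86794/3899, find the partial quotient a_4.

86794 = 22·3899 + 1016, so a_0 = 22
3899 = 3·1016 + 851, so a_1 = 3
1016 = 1·851 + 165, so a_2 = 1
851 = 5·165 + 26, so a_3 = 5
165 = 6·26 + 9, so a_4 = 6

6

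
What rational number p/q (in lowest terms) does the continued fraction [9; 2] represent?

Start with 2.
9 + 1/(2/1) = 9 + 1/2 = 19/2

19/2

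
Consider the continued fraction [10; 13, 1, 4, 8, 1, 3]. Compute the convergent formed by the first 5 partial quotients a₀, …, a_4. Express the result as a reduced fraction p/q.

5701/566

a_0 = 10: 10/1
a_1 = 13: 131/13
a_2 = 1: 141/14
a_3 = 4: 695/69
a_4 = 8: 5701/566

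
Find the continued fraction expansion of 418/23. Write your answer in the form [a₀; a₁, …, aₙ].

Run the Euclidean algorithm, recording each quotient:
⌊418/23⌋ = 18, remainder 4
⌊23/4⌋ = 5, remainder 3
⌊4/3⌋ = 1, remainder 1
⌊3/1⌋ = 3, remainder 0

[18; 5, 1, 3]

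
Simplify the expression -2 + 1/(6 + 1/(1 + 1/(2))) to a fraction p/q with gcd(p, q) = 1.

-37/20

Start with 2.
1 + 1/(2/1) = 1 + 1/2 = 3/2
6 + 1/(3/2) = 6 + 2/3 = 20/3
-2 + 1/(20/3) = -2 + 3/20 = -37/20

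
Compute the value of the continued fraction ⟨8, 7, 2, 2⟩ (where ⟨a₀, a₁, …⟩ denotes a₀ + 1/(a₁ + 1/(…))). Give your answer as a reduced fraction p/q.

301/37

Start with 2.
2 + 1/(2/1) = 2 + 1/2 = 5/2
7 + 1/(5/2) = 7 + 2/5 = 37/5
8 + 1/(37/5) = 8 + 5/37 = 301/37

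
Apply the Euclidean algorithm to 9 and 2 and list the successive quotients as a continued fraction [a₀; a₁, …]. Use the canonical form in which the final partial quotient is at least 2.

9 ÷ 2 → quotient 4, remainder 1
2 ÷ 1 → quotient 2, remainder 0

[4; 2]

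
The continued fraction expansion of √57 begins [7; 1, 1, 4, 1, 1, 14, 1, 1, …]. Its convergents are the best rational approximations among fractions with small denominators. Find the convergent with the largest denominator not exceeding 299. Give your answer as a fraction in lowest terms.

2197/291

List convergents until the denominator exceeds the bound:
a_0 = 7: 7/1  (≤ bound)
a_1 = 1: 8/1  (≤ bound)
a_2 = 1: 15/2  (≤ bound)
a_3 = 4: 68/9  (≤ bound)
a_4 = 1: 83/11  (≤ bound)
a_5 = 1: 151/20  (≤ bound)
a_6 = 14: 2197/291  (≤ bound)
a_7 = 1: 2348/311  (> 299, stop)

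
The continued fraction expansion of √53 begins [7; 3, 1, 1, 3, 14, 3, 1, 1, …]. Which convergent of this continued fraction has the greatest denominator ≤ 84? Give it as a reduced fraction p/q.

a_0 = 7: 7/1  (≤ bound)
a_1 = 3: 22/3  (≤ bound)
a_2 = 1: 29/4  (≤ bound)
a_3 = 1: 51/7  (≤ bound)
a_4 = 3: 182/25  (≤ bound)
a_5 = 14: 2599/357  (> 84, stop)

182/25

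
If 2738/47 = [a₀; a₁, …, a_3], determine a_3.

2738 = 58·47 + 12, so a_0 = 58
47 = 3·12 + 11, so a_1 = 3
12 = 1·11 + 1, so a_2 = 1
11 = 11·1 + 0, so a_3 = 11

11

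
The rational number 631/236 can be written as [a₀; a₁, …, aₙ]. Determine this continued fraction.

[2; 1, 2, 15, 2, 2]

631 = 2·236 + 159, so a_0 = 2
236 = 1·159 + 77, so a_1 = 1
159 = 2·77 + 5, so a_2 = 2
77 = 15·5 + 2, so a_3 = 15
5 = 2·2 + 1, so a_4 = 2
2 = 2·1 + 0, so a_5 = 2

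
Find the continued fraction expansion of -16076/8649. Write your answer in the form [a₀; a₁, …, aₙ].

[-2; 7, 12, 1, 6, 3, 4]

-16076 ÷ 8649 → quotient -2, remainder 1222
8649 ÷ 1222 → quotient 7, remainder 95
1222 ÷ 95 → quotient 12, remainder 82
95 ÷ 82 → quotient 1, remainder 13
82 ÷ 13 → quotient 6, remainder 4
13 ÷ 4 → quotient 3, remainder 1
4 ÷ 1 → quotient 4, remainder 0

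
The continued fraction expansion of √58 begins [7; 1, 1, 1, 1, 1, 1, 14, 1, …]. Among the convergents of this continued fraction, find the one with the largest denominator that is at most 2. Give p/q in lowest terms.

15/2

a_0 = 7: 7/1  (≤ bound)
a_1 = 1: 8/1  (≤ bound)
a_2 = 1: 15/2  (≤ bound)
a_3 = 1: 23/3  (> 2, stop)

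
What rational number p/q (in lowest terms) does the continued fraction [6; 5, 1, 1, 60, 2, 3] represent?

29023/4695

Start with 3.
2 + 1/(3/1) = 2 + 1/3 = 7/3
60 + 1/(7/3) = 60 + 3/7 = 423/7
1 + 1/(423/7) = 1 + 7/423 = 430/423
1 + 1/(430/423) = 1 + 423/430 = 853/430
5 + 1/(853/430) = 5 + 430/853 = 4695/853
6 + 1/(4695/853) = 6 + 853/4695 = 29023/4695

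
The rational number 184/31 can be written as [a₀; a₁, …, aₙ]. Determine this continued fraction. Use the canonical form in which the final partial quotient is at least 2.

Apply division with remainder until the remainder is 0:
⌊184/31⌋ = 5, remainder 29
⌊31/29⌋ = 1, remainder 2
⌊29/2⌋ = 14, remainder 1
⌊2/1⌋ = 2, remainder 0

[5; 1, 14, 2]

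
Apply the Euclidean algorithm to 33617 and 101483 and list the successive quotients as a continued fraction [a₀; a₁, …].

⌊33617/101483⌋ = 0, remainder 33617
⌊101483/33617⌋ = 3, remainder 632
⌊33617/632⌋ = 53, remainder 121
⌊632/121⌋ = 5, remainder 27
⌊121/27⌋ = 4, remainder 13
⌊27/13⌋ = 2, remainder 1
⌊13/1⌋ = 13, remainder 0

[0; 3, 53, 5, 4, 2, 13]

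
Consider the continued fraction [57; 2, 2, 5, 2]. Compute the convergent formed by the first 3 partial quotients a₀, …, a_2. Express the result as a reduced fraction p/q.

287/5

Starting at the tail and folding back:
Start with 2.
2 + 1/(2/1) = 2 + 1/2 = 5/2
57 + 1/(5/2) = 57 + 2/5 = 287/5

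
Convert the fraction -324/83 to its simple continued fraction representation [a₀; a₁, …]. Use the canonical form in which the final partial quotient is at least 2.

-324 ÷ 83 → quotient -4, remainder 8
83 ÷ 8 → quotient 10, remainder 3
8 ÷ 3 → quotient 2, remainder 2
3 ÷ 2 → quotient 1, remainder 1
2 ÷ 1 → quotient 2, remainder 0

[-4; 10, 2, 1, 2]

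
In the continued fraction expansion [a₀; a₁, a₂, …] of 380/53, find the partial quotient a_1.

Repeatedly divide and take the remainder:
380 ÷ 53 → quotient 7, remainder 9
53 ÷ 9 → quotient 5, remainder 8

5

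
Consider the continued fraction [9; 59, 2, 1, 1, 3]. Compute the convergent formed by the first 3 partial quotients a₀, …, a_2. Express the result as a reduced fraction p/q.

Work from the innermost term outward:
Start with 2.
59 + 1/(2/1) = 59 + 1/2 = 119/2
9 + 1/(119/2) = 9 + 2/119 = 1073/119

1073/119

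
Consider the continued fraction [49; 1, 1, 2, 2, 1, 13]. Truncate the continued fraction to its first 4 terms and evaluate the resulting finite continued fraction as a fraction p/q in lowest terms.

a_0 = 49: 49/1
a_1 = 1: 50/1
a_2 = 1: 99/2
a_3 = 2: 248/5

248/5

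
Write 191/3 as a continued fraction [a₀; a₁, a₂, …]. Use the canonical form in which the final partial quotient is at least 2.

[63; 1, 2]

Repeatedly divide and take the remainder:
⌊191/3⌋ = 63, remainder 2
⌊3/2⌋ = 1, remainder 1
⌊2/1⌋ = 2, remainder 0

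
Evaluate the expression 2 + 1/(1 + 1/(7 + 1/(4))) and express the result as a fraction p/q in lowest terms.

Use the convergent recurrence hₖ = aₖ·hₖ₋₁ + hₖ₋₂ (and likewise for the denominators kₖ):
a_0 = 2: 2/1
a_1 = 1: 3/1
a_2 = 7: 23/8
a_3 = 4: 95/33

95/33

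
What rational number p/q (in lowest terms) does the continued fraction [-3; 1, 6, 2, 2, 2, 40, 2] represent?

-15548/7283

Compute successive convergents:
a_0 = -3: -3/1
a_1 = 1: -2/1
a_2 = 6: -15/7
a_3 = 2: -32/15
a_4 = 2: -79/37
a_5 = 2: -190/89
a_6 = 40: -7679/3597
a_7 = 2: -15548/7283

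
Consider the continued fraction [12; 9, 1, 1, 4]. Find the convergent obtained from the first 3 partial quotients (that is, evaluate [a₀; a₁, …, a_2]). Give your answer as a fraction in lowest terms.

121/10

Build up convergents one term at a time:
a_0 = 12: 12/1
a_1 = 9: 109/9
a_2 = 1: 121/10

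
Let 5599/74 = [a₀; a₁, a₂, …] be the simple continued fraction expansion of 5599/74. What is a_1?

Repeatedly divide and take the remainder:
5599 ÷ 74 → quotient 75, remainder 49
74 ÷ 49 → quotient 1, remainder 25

1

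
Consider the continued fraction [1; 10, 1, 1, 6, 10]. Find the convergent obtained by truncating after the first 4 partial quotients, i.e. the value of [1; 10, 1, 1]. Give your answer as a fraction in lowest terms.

23/21

a_0 = 1: 1/1
a_1 = 10: 11/10
a_2 = 1: 12/11
a_3 = 1: 23/21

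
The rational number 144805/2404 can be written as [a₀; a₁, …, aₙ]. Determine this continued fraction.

⌊144805/2404⌋ = 60, remainder 565
⌊2404/565⌋ = 4, remainder 144
⌊565/144⌋ = 3, remainder 133
⌊144/133⌋ = 1, remainder 11
⌊133/11⌋ = 12, remainder 1
⌊11/1⌋ = 11, remainder 0

[60; 4, 3, 1, 12, 11]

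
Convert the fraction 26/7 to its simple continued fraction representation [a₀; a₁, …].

26 = 3·7 + 5, so a_0 = 3
7 = 1·5 + 2, so a_1 = 1
5 = 2·2 + 1, so a_2 = 2
2 = 2·1 + 0, so a_3 = 2

[3; 1, 2, 2]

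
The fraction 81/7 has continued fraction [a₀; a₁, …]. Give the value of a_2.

1

81 = 11·7 + 4, so a_0 = 11
7 = 1·4 + 3, so a_1 = 1
4 = 1·3 + 1, so a_2 = 1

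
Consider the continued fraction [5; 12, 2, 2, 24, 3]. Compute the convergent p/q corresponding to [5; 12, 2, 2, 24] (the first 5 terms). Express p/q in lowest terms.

7687/1513

Start with 24.
2 + 1/(24/1) = 2 + 1/24 = 49/24
2 + 1/(49/24) = 2 + 24/49 = 122/49
12 + 1/(122/49) = 12 + 49/122 = 1513/122
5 + 1/(1513/122) = 5 + 122/1513 = 7687/1513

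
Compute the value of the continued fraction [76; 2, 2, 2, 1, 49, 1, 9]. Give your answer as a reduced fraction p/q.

a_0 = 76: 76/1
a_1 = 2: 153/2
a_2 = 2: 382/5
a_3 = 2: 917/12
a_4 = 1: 1299/17
a_5 = 49: 64568/845
a_6 = 1: 65867/862
a_7 = 9: 657371/8603

657371/8603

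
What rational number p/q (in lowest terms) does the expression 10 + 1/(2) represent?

21/2

Start with 2.
10 + 1/(2/1) = 10 + 1/2 = 21/2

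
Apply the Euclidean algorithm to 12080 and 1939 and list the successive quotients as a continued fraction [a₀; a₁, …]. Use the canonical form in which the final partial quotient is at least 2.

⌊12080/1939⌋ = 6, remainder 446
⌊1939/446⌋ = 4, remainder 155
⌊446/155⌋ = 2, remainder 136
⌊155/136⌋ = 1, remainder 19
⌊136/19⌋ = 7, remainder 3
⌊19/3⌋ = 6, remainder 1
⌊3/1⌋ = 3, remainder 0

[6; 4, 2, 1, 7, 6, 3]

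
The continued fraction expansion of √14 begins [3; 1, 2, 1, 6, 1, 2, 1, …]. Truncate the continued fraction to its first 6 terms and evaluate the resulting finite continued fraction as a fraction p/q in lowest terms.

116/31

a_0 = 3: 3/1
a_1 = 1: 4/1
a_2 = 2: 11/3
a_3 = 1: 15/4
a_4 = 6: 101/27
a_5 = 1: 116/31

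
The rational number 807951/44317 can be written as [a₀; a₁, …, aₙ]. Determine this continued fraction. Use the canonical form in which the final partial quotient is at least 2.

[18; 4, 3, 14, 3, 1, 5, 10]

807951 ÷ 44317 → quotient 18, remainder 10245
44317 ÷ 10245 → quotient 4, remainder 3337
10245 ÷ 3337 → quotient 3, remainder 234
3337 ÷ 234 → quotient 14, remainder 61
234 ÷ 61 → quotient 3, remainder 51
61 ÷ 51 → quotient 1, remainder 10
51 ÷ 10 → quotient 5, remainder 1
10 ÷ 1 → quotient 10, remainder 0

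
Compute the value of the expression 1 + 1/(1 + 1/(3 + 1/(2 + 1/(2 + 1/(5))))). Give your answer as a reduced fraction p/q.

Use the convergent recurrence hₖ = aₖ·hₖ₋₁ + hₖ₋₂ (and likewise for the denominators kₖ):
a_0 = 1: 1/1
a_1 = 1: 2/1
a_2 = 3: 7/4
a_3 = 2: 16/9
a_4 = 2: 39/22
a_5 = 5: 211/119

211/119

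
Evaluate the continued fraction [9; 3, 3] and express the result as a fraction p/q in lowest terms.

Use the convergent recurrence hₖ = aₖ·hₖ₋₁ + hₖ₋₂ (and likewise for the denominators kₖ):
a_0 = 9: 9/1
a_1 = 3: 28/3
a_2 = 3: 93/10

93/10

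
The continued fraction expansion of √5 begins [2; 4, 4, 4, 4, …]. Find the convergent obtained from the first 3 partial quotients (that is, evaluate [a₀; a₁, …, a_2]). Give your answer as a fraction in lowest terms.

Compute successive convergents:
a_0 = 2: 2/1
a_1 = 4: 9/4
a_2 = 4: 38/17

38/17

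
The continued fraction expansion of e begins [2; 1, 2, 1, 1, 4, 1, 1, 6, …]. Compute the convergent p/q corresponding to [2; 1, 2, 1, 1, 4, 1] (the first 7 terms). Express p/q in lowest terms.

Build up convergents one term at a time:
a_0 = 2: 2/1
a_1 = 1: 3/1
a_2 = 2: 8/3
a_3 = 1: 11/4
a_4 = 1: 19/7
a_5 = 4: 87/32
a_6 = 1: 106/39

106/39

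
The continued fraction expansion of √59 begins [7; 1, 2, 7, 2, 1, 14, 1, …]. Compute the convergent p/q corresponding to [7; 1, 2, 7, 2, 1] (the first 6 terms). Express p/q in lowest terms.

Work from the innermost term outward:
Start with 1.
2 + 1/(1/1) = 2 + 1/1 = 3/1
7 + 1/(3/1) = 7 + 1/3 = 22/3
2 + 1/(22/3) = 2 + 3/22 = 47/22
1 + 1/(47/22) = 1 + 22/47 = 69/47
7 + 1/(69/47) = 7 + 47/69 = 530/69

530/69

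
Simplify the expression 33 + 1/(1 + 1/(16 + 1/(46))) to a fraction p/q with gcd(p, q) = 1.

26576/783

a_0 = 33: 33/1
a_1 = 1: 34/1
a_2 = 16: 577/17
a_3 = 46: 26576/783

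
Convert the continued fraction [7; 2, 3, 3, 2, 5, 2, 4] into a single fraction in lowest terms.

Starting at the tail and folding back:
Start with 4.
2 + 1/(4/1) = 2 + 1/4 = 9/4
5 + 1/(9/4) = 5 + 4/9 = 49/9
2 + 1/(49/9) = 2 + 9/49 = 107/49
3 + 1/(107/49) = 3 + 49/107 = 370/107
3 + 1/(370/107) = 3 + 107/370 = 1217/370
2 + 1/(1217/370) = 2 + 370/1217 = 2804/1217
7 + 1/(2804/1217) = 7 + 1217/2804 = 20845/2804

20845/2804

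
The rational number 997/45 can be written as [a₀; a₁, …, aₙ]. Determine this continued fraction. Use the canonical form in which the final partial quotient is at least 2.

[22; 6, 2, 3]

Repeatedly divide and take the remainder:
997 = 22·45 + 7, so a_0 = 22
45 = 6·7 + 3, so a_1 = 6
7 = 2·3 + 1, so a_2 = 2
3 = 3·1 + 0, so a_3 = 3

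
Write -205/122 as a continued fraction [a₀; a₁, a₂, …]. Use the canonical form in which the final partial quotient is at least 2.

Run the Euclidean algorithm, recording each quotient:
⌊-205/122⌋ = -2, remainder 39
⌊122/39⌋ = 3, remainder 5
⌊39/5⌋ = 7, remainder 4
⌊5/4⌋ = 1, remainder 1
⌊4/1⌋ = 4, remainder 0

[-2; 3, 7, 1, 4]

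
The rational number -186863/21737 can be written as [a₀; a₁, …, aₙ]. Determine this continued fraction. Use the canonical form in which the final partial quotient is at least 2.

[-9; 2, 2, 11, 6, 6, 10]

⌊-186863/21737⌋ = -9, remainder 8770
⌊21737/8770⌋ = 2, remainder 4197
⌊8770/4197⌋ = 2, remainder 376
⌊4197/376⌋ = 11, remainder 61
⌊376/61⌋ = 6, remainder 10
⌊61/10⌋ = 6, remainder 1
⌊10/1⌋ = 10, remainder 0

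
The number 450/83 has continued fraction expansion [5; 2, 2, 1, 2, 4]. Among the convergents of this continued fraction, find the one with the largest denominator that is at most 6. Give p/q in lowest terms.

27/5

List convergents until the denominator exceeds the bound:
a_0 = 5: 5/1  (≤ bound)
a_1 = 2: 11/2  (≤ bound)
a_2 = 2: 27/5  (≤ bound)
a_3 = 1: 38/7  (> 6, stop)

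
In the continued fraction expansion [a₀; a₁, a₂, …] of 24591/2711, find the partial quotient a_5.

7

Repeatedly divide and take the remainder:
24591 ÷ 2711 → quotient 9, remainder 192
2711 ÷ 192 → quotient 14, remainder 23
192 ÷ 23 → quotient 8, remainder 8
23 ÷ 8 → quotient 2, remainder 7
8 ÷ 7 → quotient 1, remainder 1
7 ÷ 1 → quotient 7, remainder 0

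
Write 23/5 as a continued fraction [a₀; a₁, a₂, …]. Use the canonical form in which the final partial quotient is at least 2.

⌊23/5⌋ = 4, remainder 3
⌊5/3⌋ = 1, remainder 2
⌊3/2⌋ = 1, remainder 1
⌊2/1⌋ = 2, remainder 0

[4; 1, 1, 2]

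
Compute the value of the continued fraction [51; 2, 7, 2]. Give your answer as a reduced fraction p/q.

1647/32

Start with 2.
7 + 1/(2/1) = 7 + 1/2 = 15/2
2 + 1/(15/2) = 2 + 2/15 = 32/15
51 + 1/(32/15) = 51 + 15/32 = 1647/32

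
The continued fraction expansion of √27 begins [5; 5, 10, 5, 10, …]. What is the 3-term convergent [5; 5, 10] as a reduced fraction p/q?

a_0 = 5: 5/1
a_1 = 5: 26/5
a_2 = 10: 265/51

265/51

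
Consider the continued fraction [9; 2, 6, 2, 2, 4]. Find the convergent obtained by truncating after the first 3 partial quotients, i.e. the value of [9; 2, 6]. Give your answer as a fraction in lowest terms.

Starting at the tail and folding back:
Start with 6.
2 + 1/(6/1) = 2 + 1/6 = 13/6
9 + 1/(13/6) = 9 + 6/13 = 123/13

123/13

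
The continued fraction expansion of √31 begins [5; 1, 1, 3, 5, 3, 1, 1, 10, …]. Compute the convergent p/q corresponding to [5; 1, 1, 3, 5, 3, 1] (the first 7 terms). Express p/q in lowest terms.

863/155

Start with 1.
3 + 1/(1/1) = 3 + 1/1 = 4/1
5 + 1/(4/1) = 5 + 1/4 = 21/4
3 + 1/(21/4) = 3 + 4/21 = 67/21
1 + 1/(67/21) = 1 + 21/67 = 88/67
1 + 1/(88/67) = 1 + 67/88 = 155/88
5 + 1/(155/88) = 5 + 88/155 = 863/155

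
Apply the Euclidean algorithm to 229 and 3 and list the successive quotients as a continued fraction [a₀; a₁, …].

Repeatedly divide and take the remainder:
229 ÷ 3 → quotient 76, remainder 1
3 ÷ 1 → quotient 3, remainder 0

[76; 3]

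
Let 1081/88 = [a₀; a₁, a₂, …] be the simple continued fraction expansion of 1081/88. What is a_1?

Run the Euclidean algorithm, recording each quotient:
1081 = 12·88 + 25, so a_0 = 12
88 = 3·25 + 13, so a_1 = 3

3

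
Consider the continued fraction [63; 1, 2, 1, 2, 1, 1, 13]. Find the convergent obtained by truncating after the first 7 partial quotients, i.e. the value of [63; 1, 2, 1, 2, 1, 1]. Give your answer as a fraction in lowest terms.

Compute successive convergents:
a_0 = 63: 63/1
a_1 = 1: 64/1
a_2 = 2: 191/3
a_3 = 1: 255/4
a_4 = 2: 701/11
a_5 = 1: 956/15
a_6 = 1: 1657/26

1657/26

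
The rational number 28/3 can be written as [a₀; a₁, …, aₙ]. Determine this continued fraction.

Apply division with remainder until the remainder is 0:
⌊28/3⌋ = 9, remainder 1
⌊3/1⌋ = 3, remainder 0

[9; 3]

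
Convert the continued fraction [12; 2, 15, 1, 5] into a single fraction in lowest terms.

Start with 5.
1 + 1/(5/1) = 1 + 1/5 = 6/5
15 + 1/(6/5) = 15 + 5/6 = 95/6
2 + 1/(95/6) = 2 + 6/95 = 196/95
12 + 1/(196/95) = 12 + 95/196 = 2447/196

2447/196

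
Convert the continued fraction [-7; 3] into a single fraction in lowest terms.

Start with 3.
-7 + 1/(3/1) = -7 + 1/3 = -20/3

-20/3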